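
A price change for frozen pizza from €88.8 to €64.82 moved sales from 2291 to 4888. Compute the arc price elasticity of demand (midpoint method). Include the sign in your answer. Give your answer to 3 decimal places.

-2.317

ΔQ = 4888 − 2291 = 2597; ΔP = 64.82 − 88.8 = -23.98.
Midpoints: P̄ = 76.81, Q̄ = 3589.5.
ε = (ΔQ/ΔP)(P̄/Q̄) = (2597/-23.98)(76.81/3589.5).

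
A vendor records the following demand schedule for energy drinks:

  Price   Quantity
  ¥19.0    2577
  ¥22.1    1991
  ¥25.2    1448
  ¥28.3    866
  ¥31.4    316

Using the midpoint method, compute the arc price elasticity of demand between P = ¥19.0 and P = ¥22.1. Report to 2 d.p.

At P = 19.0, Q = 2577; at P = 22.1, Q = 1991.
ΔQ = -586, ΔP = 3.1. Midpoints: P̄ = 20.55, Q̄ = 2284.0.
ε = (ΔQ/ΔP)(P̄/Q̄) = (-586/3.1)(20.55/2284.0).

-1.70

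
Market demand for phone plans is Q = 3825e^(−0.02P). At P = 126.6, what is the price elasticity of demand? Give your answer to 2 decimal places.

-2.53

At P = 126.6, Q = 304.087.
dQ/dP = −0.02·3825e^(−0.02P) = −0.02Q = -6.082.
ε = (dQ/dP)(P/Q) = (-6.082)(126.6/304.087).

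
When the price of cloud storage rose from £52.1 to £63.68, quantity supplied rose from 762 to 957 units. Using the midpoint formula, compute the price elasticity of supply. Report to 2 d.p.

1.13

ΔQ = 957 − 762 = 195; ΔP = 63.68 − 52.1 = 11.58.
Midpoints: P̄ = 57.89, Q̄ = 859.5.
ε_s = (ΔQ/ΔP)(P̄/Q̄) = (195/11.58)(57.89/859.5).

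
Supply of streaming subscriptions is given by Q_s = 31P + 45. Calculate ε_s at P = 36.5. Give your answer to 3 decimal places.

0.962

At P = 36.5, Q_s = 1176.50.
dQ_s/dP = 31.
ε_s = (dQ_s/dP)(P/Q_s) = (31)(36.5/1176.50).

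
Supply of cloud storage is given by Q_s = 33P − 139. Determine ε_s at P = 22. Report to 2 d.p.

1.24

At P = 22, Q_s = 587.
dQ_s/dP = 33.
ε_s = (dQ_s/dP)(P/Q_s) = (33)(22/587).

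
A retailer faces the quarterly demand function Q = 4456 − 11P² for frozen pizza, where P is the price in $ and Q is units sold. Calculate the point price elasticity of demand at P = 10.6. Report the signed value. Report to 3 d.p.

At P = 10.6, Q = 3220.040.
dQ/dP = −22P = -233.200.
ε = (dQ/dP)(P/Q) = (-233.200)(10.6/3220.040).

-0.768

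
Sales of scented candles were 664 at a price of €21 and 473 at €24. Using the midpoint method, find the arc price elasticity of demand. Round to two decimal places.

-2.52

ΔQ = 473 − 664 = -191; ΔP = 24 − 21 = 3.
Midpoints: P̄ = 22.50, Q̄ = 568.5.
ε = (ΔQ/ΔP)(P̄/Q̄) = (-191/3)(22.50/568.5).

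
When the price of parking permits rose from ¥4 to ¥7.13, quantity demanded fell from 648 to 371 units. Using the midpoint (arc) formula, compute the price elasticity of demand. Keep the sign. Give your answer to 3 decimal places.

ΔQ = 371 − 648 = -277; ΔP = 7.13 − 4 = 3.13.
Midpoints: P̄ = 5.56, Q̄ = 509.5.
ε = (ΔQ/ΔP)(P̄/Q̄) = (-277/3.13)(5.56/509.5).

-0.967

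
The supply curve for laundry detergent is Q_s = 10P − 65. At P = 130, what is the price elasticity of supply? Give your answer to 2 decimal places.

1.05

At P = 130, Q_s = 1235.
dQ_s/dP = 10.
ε_s = (dQ_s/dP)(P/Q_s) = (10)(130/1235).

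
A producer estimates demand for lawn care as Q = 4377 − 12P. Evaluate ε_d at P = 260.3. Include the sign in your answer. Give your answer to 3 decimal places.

-2.492

At P = 260.3, Q = 1253.400.
dQ/dP = −12.
ε = (dQ/dP)(P/Q) = (-12)(260.3/1253.400).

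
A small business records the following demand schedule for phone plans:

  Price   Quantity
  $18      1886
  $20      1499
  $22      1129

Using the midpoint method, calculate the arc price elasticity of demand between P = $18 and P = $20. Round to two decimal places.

At P = 18, Q = 1886; at P = 20, Q = 1499.
ΔQ = -387, ΔP = 2. Midpoints: P̄ = 19.00, Q̄ = 1692.5.
ε = (ΔQ/ΔP)(P̄/Q̄) = (-387/2)(19.00/1692.5).

-2.17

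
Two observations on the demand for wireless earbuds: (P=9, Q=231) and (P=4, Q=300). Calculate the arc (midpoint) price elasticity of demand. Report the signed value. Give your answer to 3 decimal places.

ΔQ = 300 − 231 = 69; ΔP = 4 − 9 = -5.
Midpoints: P̄ = 6.50, Q̄ = 265.5.
ε = (ΔQ/ΔP)(P̄/Q̄) = (69/-5)(6.50/265.5).

-0.338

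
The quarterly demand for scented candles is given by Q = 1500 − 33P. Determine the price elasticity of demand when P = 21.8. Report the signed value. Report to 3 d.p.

-0.922

At P = 21.8, Q = 780.600.
dQ/dP = −33.
ε = (dQ/dP)(P/Q) = (-33)(21.8/780.600).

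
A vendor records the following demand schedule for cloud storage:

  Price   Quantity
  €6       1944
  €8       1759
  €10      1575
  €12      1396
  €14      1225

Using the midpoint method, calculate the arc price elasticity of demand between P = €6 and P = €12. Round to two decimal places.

-0.49

At P = 6, Q = 1944; at P = 12, Q = 1396.
ΔQ = -548, ΔP = 6. Midpoints: P̄ = 9.00, Q̄ = 1670.0.
ε = (ΔQ/ΔP)(P̄/Q̄) = (-548/6)(9.00/1670.0).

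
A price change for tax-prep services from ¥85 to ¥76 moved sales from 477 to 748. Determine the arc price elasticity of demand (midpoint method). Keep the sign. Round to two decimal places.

-3.96

ΔQ = 748 − 477 = 271; ΔP = 76 − 85 = -9.
Midpoints: P̄ = 80.50, Q̄ = 612.5.
ε = (ΔQ/ΔP)(P̄/Q̄) = (271/-9)(80.50/612.5).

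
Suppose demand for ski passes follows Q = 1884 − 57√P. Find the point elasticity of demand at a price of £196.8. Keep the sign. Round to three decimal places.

-0.369

At P = 196.8, Q = 1084.373.
dQ/dP = −57/(2√P) = -2.032.
ε = (dQ/dP)(P/Q) = (-2.032)(196.8/1084.373).
|ε| < 1, so demand is inelastic at this price.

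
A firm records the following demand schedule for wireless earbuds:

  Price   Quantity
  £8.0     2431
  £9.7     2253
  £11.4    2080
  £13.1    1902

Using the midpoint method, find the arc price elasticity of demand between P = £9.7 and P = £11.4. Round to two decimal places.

-0.50

At P = 9.7, Q = 2253; at P = 11.4, Q = 2080.
ΔQ = -173, ΔP = 1.7. Midpoints: P̄ = 10.55, Q̄ = 2166.5.
ε = (ΔQ/ΔP)(P̄/Q̄) = (-173/1.7)(10.55/2166.5).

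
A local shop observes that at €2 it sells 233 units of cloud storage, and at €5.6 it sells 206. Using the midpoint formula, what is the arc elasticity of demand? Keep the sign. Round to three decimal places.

-0.130

ΔQ = 206 − 233 = -27; ΔP = 5.6 − 2 = 3.6.
Midpoints: P̄ = 3.80, Q̄ = 219.5.
ε = (ΔQ/ΔP)(P̄/Q̄) = (-27/3.6)(3.80/219.5).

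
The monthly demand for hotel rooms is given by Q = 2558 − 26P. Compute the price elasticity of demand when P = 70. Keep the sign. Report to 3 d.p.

-2.466

At P = 70, Q = 738.
dQ/dP = −26.
ε = (dQ/dP)(P/Q) = (-26)(70/738).
|ε| > 1, so demand is elastic at this price.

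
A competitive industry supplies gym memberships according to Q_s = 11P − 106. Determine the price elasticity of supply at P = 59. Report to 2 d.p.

At P = 59, Q_s = 543.
dQ_s/dP = 11.
ε_s = (dQ_s/dP)(P/Q_s) = (11)(59/543).

1.20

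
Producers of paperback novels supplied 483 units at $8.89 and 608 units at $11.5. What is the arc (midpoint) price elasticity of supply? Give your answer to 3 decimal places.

ΔQ = 608 − 483 = 125; ΔP = 11.5 − 8.89 = 2.61.
Midpoints: P̄ = 10.20, Q̄ = 545.5.
ε_s = (ΔQ/ΔP)(P̄/Q̄) = (125/2.61)(10.20/545.5).

0.895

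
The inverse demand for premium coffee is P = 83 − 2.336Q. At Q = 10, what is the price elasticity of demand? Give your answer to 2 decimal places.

-2.55

At Q = 10, P = 83 − 2.336(10) = 59.64.
dP/dQ = −2.336, so dQ/dP = 1/(−2.336) = -0.428.
ε = (dQ/dP)(P/Q) = (-0.428)(59.64/10).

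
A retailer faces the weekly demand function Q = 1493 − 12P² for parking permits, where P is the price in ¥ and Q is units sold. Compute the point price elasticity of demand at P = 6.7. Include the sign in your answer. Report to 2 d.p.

At P = 6.7, Q = 954.320.
dQ/dP = −24P = -160.800.
ε = (dQ/dP)(P/Q) = (-160.800)(6.7/954.320).
|ε| > 1, so demand is elastic at this price.

-1.13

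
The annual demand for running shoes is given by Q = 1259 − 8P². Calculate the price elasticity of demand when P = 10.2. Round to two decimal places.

-3.90

At P = 10.2, Q = 426.680.
dQ/dP = −16P = -163.200.
ε = (dQ/dP)(P/Q) = (-163.200)(10.2/426.680).
|ε| > 1, so demand is elastic at this price.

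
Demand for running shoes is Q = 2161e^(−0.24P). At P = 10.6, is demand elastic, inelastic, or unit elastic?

elastic

Q = 169.750, dQ/dP = -40.740.
ε = (dQ/dP)(P/Q) ≈ -2.544.
|ε| = 2.54 > 1.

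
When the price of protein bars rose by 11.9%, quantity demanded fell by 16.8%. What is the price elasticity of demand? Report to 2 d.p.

ε = %ΔQ / %ΔP = (-16.8)/(11.9) = -1.412.

-1.41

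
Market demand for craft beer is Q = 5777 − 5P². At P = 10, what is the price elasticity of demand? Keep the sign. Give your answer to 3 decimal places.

-0.190

At P = 10, Q = 5277.
dQ/dP = −10P = -100.
ε = (dQ/dP)(P/Q) = (-100)(10/5277).
|ε| < 1, so demand is inelastic at this price.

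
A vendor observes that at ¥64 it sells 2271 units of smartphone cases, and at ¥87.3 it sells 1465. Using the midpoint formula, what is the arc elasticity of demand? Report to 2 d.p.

-1.40

ΔQ = 1465 − 2271 = -806; ΔP = 87.3 − 64 = 23.3.
Midpoints: P̄ = 75.65, Q̄ = 1868.0.
ε = (ΔQ/ΔP)(P̄/Q̄) = (-806/23.3)(75.65/1868.0).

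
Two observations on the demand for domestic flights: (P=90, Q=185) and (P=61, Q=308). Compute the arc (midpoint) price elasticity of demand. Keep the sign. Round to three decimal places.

-1.299

ΔQ = 308 − 185 = 123; ΔP = 61 − 90 = -29.
Midpoints: P̄ = 75.50, Q̄ = 246.5.
ε = (ΔQ/ΔP)(P̄/Q̄) = (123/-29)(75.50/246.5).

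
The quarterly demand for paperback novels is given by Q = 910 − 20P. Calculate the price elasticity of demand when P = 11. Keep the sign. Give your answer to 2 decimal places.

At P = 11, Q = 690.
dQ/dP = −20.
ε = (dQ/dP)(P/Q) = (-20)(11/690).
|ε| < 1, so demand is inelastic at this price.

-0.32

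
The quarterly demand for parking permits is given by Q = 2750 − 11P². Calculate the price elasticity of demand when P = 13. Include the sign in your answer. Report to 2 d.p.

-4.17

At P = 13, Q = 891.
dQ/dP = −22P = -286.
ε = (dQ/dP)(P/Q) = (-286)(13/891).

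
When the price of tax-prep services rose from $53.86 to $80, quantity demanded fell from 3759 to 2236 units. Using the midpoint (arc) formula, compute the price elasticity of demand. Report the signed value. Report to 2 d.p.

-1.30

ΔQ = 2236 − 3759 = -1523; ΔP = 80 − 53.86 = 26.14.
Midpoints: P̄ = 66.93, Q̄ = 2997.5.
ε = (ΔQ/ΔP)(P̄/Q̄) = (-1523/26.14)(66.93/2997.5).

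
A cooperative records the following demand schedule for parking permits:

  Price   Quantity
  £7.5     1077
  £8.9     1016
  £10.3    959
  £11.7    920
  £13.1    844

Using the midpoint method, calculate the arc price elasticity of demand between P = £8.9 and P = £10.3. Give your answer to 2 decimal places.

At P = 8.9, Q = 1016; at P = 10.3, Q = 959.
ΔQ = -57, ΔP = 1.4. Midpoints: P̄ = 9.60, Q̄ = 987.5.
ε = (ΔQ/ΔP)(P̄/Q̄) = (-57/1.4)(9.60/987.5).

-0.40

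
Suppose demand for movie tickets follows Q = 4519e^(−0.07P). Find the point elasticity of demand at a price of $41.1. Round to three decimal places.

-2.877

At P = 41.1, Q = 254.435.
dQ/dP = −0.07·4519e^(−0.07P) = −0.07Q = -17.810.
ε = (dQ/dP)(P/Q) = (-17.810)(41.1/254.435).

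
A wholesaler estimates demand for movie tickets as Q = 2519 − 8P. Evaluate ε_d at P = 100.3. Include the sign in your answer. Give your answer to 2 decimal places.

At P = 100.3, Q = 1716.600.
dQ/dP = −8.
ε = (dQ/dP)(P/Q) = (-8)(100.3/1716.600).
|ε| < 1, so demand is inelastic at this price.

-0.47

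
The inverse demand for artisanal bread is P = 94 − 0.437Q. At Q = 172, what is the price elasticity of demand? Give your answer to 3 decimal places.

-0.251

At Q = 172, P = 94 − 0.437(172) = 18.84.
dP/dQ = −0.437, so dQ/dP = 1/(−0.437) = -2.288.
ε = (dQ/dP)(P/Q) = (-2.288)(18.84/172).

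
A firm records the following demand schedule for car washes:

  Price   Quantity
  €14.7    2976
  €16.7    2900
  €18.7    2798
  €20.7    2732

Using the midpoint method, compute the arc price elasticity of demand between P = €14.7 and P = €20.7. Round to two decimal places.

At P = 14.7, Q = 2976; at P = 20.7, Q = 2732.
ΔQ = -244, ΔP = 6.0. Midpoints: P̄ = 17.70, Q̄ = 2854.0.
ε = (ΔQ/ΔP)(P̄/Q̄) = (-244/6.0)(17.70/2854.0).

-0.25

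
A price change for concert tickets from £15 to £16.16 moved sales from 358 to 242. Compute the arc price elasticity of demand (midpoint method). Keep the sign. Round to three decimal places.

-5.193

ΔQ = 242 − 358 = -116; ΔP = 16.16 − 15 = 1.16.
Midpoints: P̄ = 15.58, Q̄ = 300.0.
ε = (ΔQ/ΔP)(P̄/Q̄) = (-116/1.16)(15.58/300.0).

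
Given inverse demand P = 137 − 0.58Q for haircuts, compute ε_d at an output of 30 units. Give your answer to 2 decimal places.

-6.87

At Q = 30, P = 137 − 0.58(30) = 119.60.
dP/dQ = −0.58, so dQ/dP = 1/(−0.58) = -1.724.
ε = (dQ/dP)(P/Q) = (-1.724)(119.60/30).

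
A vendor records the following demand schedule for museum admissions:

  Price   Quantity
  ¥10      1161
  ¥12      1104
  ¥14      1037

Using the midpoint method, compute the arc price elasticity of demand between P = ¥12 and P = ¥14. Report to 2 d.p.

-0.41

At P = 12, Q = 1104; at P = 14, Q = 1037.
ΔQ = -67, ΔP = 2. Midpoints: P̄ = 13.00, Q̄ = 1070.5.
ε = (ΔQ/ΔP)(P̄/Q̄) = (-67/2)(13.00/1070.5).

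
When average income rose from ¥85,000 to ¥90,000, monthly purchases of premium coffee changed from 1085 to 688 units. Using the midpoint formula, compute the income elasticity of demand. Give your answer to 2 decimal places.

-7.84

ΔQ = -397, ΔI = 5000. Midpoints: Ī = 87,500, Q̄ = 886.5.
ε_I = (ΔQ/ΔI)(Ī/Q̄) = (-397/5000)(87500/886.5).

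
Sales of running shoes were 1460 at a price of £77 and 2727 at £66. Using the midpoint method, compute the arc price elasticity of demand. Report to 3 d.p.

-3.934

ΔQ = 2727 − 1460 = 1267; ΔP = 66 − 77 = -11.
Midpoints: P̄ = 71.50, Q̄ = 2093.5.
ε = (ΔQ/ΔP)(P̄/Q̄) = (1267/-11)(71.50/2093.5).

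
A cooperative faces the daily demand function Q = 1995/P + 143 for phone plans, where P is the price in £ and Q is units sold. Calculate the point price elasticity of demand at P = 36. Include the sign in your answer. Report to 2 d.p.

At P = 36, Q = 198.417.
dQ/dP = −1995/P² = -1.539.
ε = (dQ/dP)(P/Q) = (-1.539)(36/198.417).

-0.28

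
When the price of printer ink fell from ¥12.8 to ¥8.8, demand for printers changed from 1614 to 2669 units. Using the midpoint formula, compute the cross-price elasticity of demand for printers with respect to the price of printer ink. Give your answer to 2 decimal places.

ΔQ_x = 2669 − 1614 = 1055; ΔP_y = 8.8 − 12.8 = -4.
Midpoints: P̄_y = 10.80, Q̄_x = 2141.5.
ε_xy = (ΔQ_x/ΔP_y)(P̄_y/Q̄_x) = (1055/-4)(10.80/2141.5).

-1.33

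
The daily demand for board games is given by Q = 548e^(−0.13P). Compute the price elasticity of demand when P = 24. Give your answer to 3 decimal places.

-3.120

At P = 24, Q = 24.198.
dQ/dP = −0.13·548e^(−0.13P) = −0.13Q = -3.146.
ε = (dQ/dP)(P/Q) = (-3.146)(24/24.198).
|ε| > 1, so demand is elastic at this price.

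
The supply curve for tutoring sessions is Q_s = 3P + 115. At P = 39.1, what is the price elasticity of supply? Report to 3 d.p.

At P = 39.1, Q_s = 232.30.
dQ_s/dP = 3.
ε_s = (dQ_s/dP)(P/Q_s) = (3)(39.1/232.30).

0.505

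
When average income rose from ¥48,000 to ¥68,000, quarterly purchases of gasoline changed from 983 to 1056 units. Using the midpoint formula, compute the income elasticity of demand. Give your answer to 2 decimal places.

ΔQ = 73, ΔI = 20000. Midpoints: Ī = 58,000, Q̄ = 1019.5.
ε_I = (ΔQ/ΔI)(Ī/Q̄) = (73/20000)(58000/1019.5).

0.21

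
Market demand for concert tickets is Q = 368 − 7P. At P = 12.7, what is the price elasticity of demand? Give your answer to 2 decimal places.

At P = 12.7, Q = 279.100.
dQ/dP = −7.
ε = (dQ/dP)(P/Q) = (-7)(12.7/279.100).
|ε| < 1, so demand is inelastic at this price.

-0.32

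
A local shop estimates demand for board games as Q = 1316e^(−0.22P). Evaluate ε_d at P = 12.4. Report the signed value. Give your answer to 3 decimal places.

-2.728

At P = 12.4, Q = 86.000.
dQ/dP = −0.22·1316e^(−0.22P) = −0.22Q = -18.920.
ε = (dQ/dP)(P/Q) = (-18.920)(12.4/86.000).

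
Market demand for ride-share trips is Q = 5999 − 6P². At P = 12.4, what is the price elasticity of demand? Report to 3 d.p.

-0.363

At P = 12.4, Q = 5076.440.
dQ/dP = −12P = -148.800.
ε = (dQ/dP)(P/Q) = (-148.800)(12.4/5076.440).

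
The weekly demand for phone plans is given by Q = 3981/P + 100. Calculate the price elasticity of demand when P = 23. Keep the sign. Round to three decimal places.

At P = 23, Q = 273.087.
dQ/dP = −3981/P² = -7.526.
ε = (dQ/dP)(P/Q) = (-7.526)(23/273.087).
|ε| < 1, so demand is inelastic at this price.

-0.634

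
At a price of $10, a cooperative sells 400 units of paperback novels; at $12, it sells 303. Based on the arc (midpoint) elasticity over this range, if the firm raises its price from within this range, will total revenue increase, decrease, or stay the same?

Arc ε = (-97/2)(11.00/351.5) ≈ -1.518.
|ε| = 1.52 > 1, so demand is elastic. A price rise therefore reduces total revenue.

decrease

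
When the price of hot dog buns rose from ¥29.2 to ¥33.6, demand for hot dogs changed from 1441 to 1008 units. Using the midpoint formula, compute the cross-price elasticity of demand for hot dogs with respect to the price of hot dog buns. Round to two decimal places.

ΔQ_x = 1008 − 1441 = -433; ΔP_y = 33.6 − 29.2 = 4.4.
Midpoints: P̄_y = 31.40, Q̄_x = 1224.5.
ε_xy = (ΔQ_x/ΔP_y)(P̄_y/Q̄_x) = (-433/4.4)(31.40/1224.5).

-2.52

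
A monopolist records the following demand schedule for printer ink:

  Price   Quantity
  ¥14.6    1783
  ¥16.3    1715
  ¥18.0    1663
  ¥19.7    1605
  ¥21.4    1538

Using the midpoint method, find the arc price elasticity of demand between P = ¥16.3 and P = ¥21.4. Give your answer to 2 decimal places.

-0.40

At P = 16.3, Q = 1715; at P = 21.4, Q = 1538.
ΔQ = -177, ΔP = 5.1. Midpoints: P̄ = 18.85, Q̄ = 1626.5.
ε = (ΔQ/ΔP)(P̄/Q̄) = (-177/5.1)(18.85/1626.5).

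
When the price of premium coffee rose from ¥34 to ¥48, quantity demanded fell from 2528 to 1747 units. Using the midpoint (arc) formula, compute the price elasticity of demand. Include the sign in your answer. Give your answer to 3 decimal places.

ΔQ = 1747 − 2528 = -781; ΔP = 48 − 34 = 14.
Midpoints: P̄ = 41.00, Q̄ = 2137.5.
ε = (ΔQ/ΔP)(P̄/Q̄) = (-781/14)(41.00/2137.5).

-1.070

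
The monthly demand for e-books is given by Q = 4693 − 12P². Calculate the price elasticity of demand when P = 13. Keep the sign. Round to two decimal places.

-1.52

At P = 13, Q = 2665.
dQ/dP = −24P = -312.
ε = (dQ/dP)(P/Q) = (-312)(13/2665).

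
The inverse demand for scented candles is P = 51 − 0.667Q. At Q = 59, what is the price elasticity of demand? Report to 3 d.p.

-0.296

At Q = 59, P = 51 − 0.667(59) = 11.65.
dP/dQ = −0.667, so dQ/dP = 1/(−0.667) = -1.499.
ε = (dQ/dP)(P/Q) = (-1.499)(11.65/59).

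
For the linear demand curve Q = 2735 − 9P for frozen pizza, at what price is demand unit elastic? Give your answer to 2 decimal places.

151.94

For linear demand Q = a − bP, ε = −bP/(a − bP). |ε| = 1 when bP = a − bP, i.e. P = a/(2b).
P = 2735/(2·9) = 2735/18 = 151.9444.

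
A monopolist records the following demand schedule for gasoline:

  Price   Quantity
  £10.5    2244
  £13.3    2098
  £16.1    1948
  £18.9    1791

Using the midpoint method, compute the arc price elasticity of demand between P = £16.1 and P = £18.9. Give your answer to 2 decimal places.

-0.52

At P = 16.1, Q = 1948; at P = 18.9, Q = 1791.
ΔQ = -157, ΔP = 2.8. Midpoints: P̄ = 17.50, Q̄ = 1869.5.
ε = (ΔQ/ΔP)(P̄/Q̄) = (-157/2.8)(17.50/1869.5).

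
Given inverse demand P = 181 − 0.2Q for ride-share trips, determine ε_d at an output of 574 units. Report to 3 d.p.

-0.577

At Q = 574, P = 181 − 0.2(574) = 66.20.
dP/dQ = −0.2, so dQ/dP = 1/(−0.2) = -5.000.
ε = (dQ/dP)(P/Q) = (-5.000)(66.20/574).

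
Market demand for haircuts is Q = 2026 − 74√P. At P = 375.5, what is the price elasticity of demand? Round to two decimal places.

-1.21

At P = 375.5, Q = 592.041.
dQ/dP = −74/(2√P) = -1.909.
ε = (dQ/dP)(P/Q) = (-1.909)(375.5/592.041).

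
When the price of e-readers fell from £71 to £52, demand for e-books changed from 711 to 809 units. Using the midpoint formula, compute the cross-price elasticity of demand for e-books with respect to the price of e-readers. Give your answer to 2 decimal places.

ΔQ_x = 809 − 711 = 98; ΔP_y = 52 − 71 = -19.
Midpoints: P̄_y = 61.50, Q̄_x = 760.0.
ε_xy = (ΔQ_x/ΔP_y)(P̄_y/Q̄_x) = (98/-19)(61.50/760.0).
ε_xy < 0, so the goods are complements.

-0.42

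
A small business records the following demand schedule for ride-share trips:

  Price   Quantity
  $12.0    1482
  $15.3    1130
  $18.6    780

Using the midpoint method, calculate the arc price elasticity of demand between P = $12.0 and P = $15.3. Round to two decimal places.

-1.11

At P = 12.0, Q = 1482; at P = 15.3, Q = 1130.
ΔQ = -352, ΔP = 3.3. Midpoints: P̄ = 13.65, Q̄ = 1306.0.
ε = (ΔQ/ΔP)(P̄/Q̄) = (-352/3.3)(13.65/1306.0).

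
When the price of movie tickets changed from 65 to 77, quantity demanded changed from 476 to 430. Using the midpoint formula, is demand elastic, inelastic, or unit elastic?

Arc ε ≈ -0.601.
|ε| = 0.60 < 1.

inelastic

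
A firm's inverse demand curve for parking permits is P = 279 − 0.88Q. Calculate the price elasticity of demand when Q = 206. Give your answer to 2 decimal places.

At Q = 206, P = 279 − 0.88(206) = 97.72.
dP/dQ = −0.88, so dQ/dP = 1/(−0.88) = -1.136.
ε = (dQ/dP)(P/Q) = (-1.136)(97.72/206).

-0.54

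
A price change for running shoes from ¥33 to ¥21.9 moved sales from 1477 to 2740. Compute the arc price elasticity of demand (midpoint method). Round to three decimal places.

ΔQ = 2740 − 1477 = 1263; ΔP = 21.9 − 33 = -11.1.
Midpoints: P̄ = 27.45, Q̄ = 2108.5.
ε = (ΔQ/ΔP)(P̄/Q̄) = (1263/-11.1)(27.45/2108.5).

-1.481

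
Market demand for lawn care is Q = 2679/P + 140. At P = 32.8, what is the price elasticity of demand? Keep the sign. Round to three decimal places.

-0.368

At P = 32.8, Q = 221.677.
dQ/dP = −2679/P² = -2.490.
ε = (dQ/dP)(P/Q) = (-2.490)(32.8/221.677).
|ε| < 1, so demand is inelastic at this price.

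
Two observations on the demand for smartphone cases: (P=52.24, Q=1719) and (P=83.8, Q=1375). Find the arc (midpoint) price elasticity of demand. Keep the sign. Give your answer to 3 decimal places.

-0.479

ΔQ = 1375 − 1719 = -344; ΔP = 83.8 − 52.24 = 31.56.
Midpoints: P̄ = 68.02, Q̄ = 1547.0.
ε = (ΔQ/ΔP)(P̄/Q̄) = (-344/31.56)(68.02/1547.0).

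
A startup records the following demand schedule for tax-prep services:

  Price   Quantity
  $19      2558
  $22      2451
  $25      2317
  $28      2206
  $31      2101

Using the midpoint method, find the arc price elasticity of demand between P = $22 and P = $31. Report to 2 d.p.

-0.45

At P = 22, Q = 2451; at P = 31, Q = 2101.
ΔQ = -350, ΔP = 9. Midpoints: P̄ = 26.50, Q̄ = 2276.0.
ε = (ΔQ/ΔP)(P̄/Q̄) = (-350/9)(26.50/2276.0).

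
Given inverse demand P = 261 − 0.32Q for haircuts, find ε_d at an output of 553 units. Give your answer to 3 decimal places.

-0.475

At Q = 553, P = 261 − 0.32(553) = 84.04.
dP/dQ = −0.32, so dQ/dP = 1/(−0.32) = -3.125.
ε = (dQ/dP)(P/Q) = (-3.125)(84.04/553).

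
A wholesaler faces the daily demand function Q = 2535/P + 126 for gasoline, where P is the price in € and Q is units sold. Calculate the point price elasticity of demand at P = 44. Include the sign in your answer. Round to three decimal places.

At P = 44, Q = 183.614.
dQ/dP = −2535/P² = -1.309.
ε = (dQ/dP)(P/Q) = (-1.309)(44/183.614).

-0.314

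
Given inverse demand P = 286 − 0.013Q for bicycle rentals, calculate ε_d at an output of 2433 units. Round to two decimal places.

At Q = 2433, P = 286 − 0.013(2433) = 254.37.
dP/dQ = −0.013, so dQ/dP = 1/(−0.013) = -76.923.
ε = (dQ/dP)(P/Q) = (-76.923)(254.37/2433).

-8.04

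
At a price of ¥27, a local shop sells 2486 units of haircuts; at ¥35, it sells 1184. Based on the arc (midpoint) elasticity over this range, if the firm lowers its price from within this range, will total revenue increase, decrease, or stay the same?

Arc ε = (-1302/8)(31.00/1835.0) ≈ -2.749.
|ε| = 2.75 > 1, so demand is elastic. A price cut therefore raises total revenue.

increase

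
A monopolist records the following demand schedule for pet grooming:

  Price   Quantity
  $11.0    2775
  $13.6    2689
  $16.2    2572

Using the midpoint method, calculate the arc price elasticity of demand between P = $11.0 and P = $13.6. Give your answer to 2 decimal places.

At P = 11.0, Q = 2775; at P = 13.6, Q = 2689.
ΔQ = -86, ΔP = 2.6. Midpoints: P̄ = 12.30, Q̄ = 2732.0.
ε = (ΔQ/ΔP)(P̄/Q̄) = (-86/2.6)(12.30/2732.0).

-0.15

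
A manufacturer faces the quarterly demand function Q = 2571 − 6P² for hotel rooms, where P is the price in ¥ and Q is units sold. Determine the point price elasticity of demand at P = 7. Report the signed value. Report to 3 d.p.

-0.258

At P = 7, Q = 2277.
dQ/dP = −12P = -84.
ε = (dQ/dP)(P/Q) = (-84)(7/2277).
|ε| < 1, so demand is inelastic at this price.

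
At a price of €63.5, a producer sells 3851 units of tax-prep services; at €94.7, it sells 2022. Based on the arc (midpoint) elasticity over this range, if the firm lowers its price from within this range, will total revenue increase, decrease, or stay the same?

increase

Arc ε = (-1829/31.2)(79.10/2936.5) ≈ -1.579.
|ε| = 1.58 > 1, so demand is elastic. A price cut therefore raises total revenue.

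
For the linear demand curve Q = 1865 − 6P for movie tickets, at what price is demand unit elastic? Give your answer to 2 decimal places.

155.42

For linear demand Q = a − bP, ε = −bP/(a − bP). |ε| = 1 when bP = a − bP, i.e. P = a/(2b).
P = 1865/(2·6) = 1865/12 = 155.4167.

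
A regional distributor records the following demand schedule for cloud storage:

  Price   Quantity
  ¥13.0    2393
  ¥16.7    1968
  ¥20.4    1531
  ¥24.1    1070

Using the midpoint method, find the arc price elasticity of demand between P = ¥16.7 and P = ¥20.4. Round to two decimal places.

At P = 16.7, Q = 1968; at P = 20.4, Q = 1531.
ΔQ = -437, ΔP = 3.7. Midpoints: P̄ = 18.55, Q̄ = 1749.5.
ε = (ΔQ/ΔP)(P̄/Q̄) = (-437/3.7)(18.55/1749.5).

-1.25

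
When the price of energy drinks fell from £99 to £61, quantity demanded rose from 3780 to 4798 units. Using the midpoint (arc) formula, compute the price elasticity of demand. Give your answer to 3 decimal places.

-0.500

ΔQ = 4798 − 3780 = 1018; ΔP = 61 − 99 = -38.
Midpoints: P̄ = 80.00, Q̄ = 4289.0.
ε = (ΔQ/ΔP)(P̄/Q̄) = (1018/-38)(80.00/4289.0).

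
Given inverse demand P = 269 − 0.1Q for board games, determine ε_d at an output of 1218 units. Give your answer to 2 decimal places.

-1.21

At Q = 1218, P = 269 − 0.1(1218) = 147.20.
dP/dQ = −0.1, so dQ/dP = 1/(−0.1) = -10.000.
ε = (dQ/dP)(P/Q) = (-10.000)(147.20/1218).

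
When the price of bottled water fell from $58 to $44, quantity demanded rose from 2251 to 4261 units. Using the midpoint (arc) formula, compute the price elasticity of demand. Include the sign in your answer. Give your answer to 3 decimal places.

ΔQ = 4261 − 2251 = 2010; ΔP = 44 − 58 = -14.
Midpoints: P̄ = 51.00, Q̄ = 3256.0.
ε = (ΔQ/ΔP)(P̄/Q̄) = (2010/-14)(51.00/3256.0).

-2.249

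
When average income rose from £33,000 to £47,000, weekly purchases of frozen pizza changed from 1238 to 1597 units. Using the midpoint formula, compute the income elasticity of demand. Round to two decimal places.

ΔQ = 359, ΔI = 14000. Midpoints: Ī = 40,000, Q̄ = 1417.5.
ε_I = (ΔQ/ΔI)(Ī/Q̄) = (359/14000)(40000/1417.5).
ε_I > 0, so the good is normal.

0.72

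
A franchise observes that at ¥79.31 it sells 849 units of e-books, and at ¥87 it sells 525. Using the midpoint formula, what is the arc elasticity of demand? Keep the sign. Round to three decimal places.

-5.100

ΔQ = 525 − 849 = -324; ΔP = 87 − 79.31 = 7.69.
Midpoints: P̄ = 83.16, Q̄ = 687.0.
ε = (ΔQ/ΔP)(P̄/Q̄) = (-324/7.69)(83.16/687.0).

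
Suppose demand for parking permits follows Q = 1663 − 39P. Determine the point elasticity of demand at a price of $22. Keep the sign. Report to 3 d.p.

-1.066

At P = 22, Q = 805.
dQ/dP = −39.
ε = (dQ/dP)(P/Q) = (-39)(22/805).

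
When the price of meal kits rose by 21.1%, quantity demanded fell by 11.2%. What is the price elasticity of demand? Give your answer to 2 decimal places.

ε = %ΔQ / %ΔP = (-11.2)/(21.1) = -0.531.

-0.53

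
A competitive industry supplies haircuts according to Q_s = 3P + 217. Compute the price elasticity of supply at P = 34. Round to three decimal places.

0.320

At P = 34, Q_s = 319.
dQ_s/dP = 3.
ε_s = (dQ_s/dP)(P/Q_s) = (3)(34/319).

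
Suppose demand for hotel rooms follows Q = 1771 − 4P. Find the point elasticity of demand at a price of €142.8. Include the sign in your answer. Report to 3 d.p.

-0.476

At P = 142.8, Q = 1199.800.
dQ/dP = −4.
ε = (dQ/dP)(P/Q) = (-4)(142.8/1199.800).
|ε| < 1, so demand is inelastic at this price.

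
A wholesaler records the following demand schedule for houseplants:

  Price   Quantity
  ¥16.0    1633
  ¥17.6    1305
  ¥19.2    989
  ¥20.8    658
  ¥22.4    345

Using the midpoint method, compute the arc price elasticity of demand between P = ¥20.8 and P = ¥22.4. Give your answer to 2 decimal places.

At P = 20.8, Q = 658; at P = 22.4, Q = 345.
ΔQ = -313, ΔP = 1.6. Midpoints: P̄ = 21.60, Q̄ = 501.5.
ε = (ΔQ/ΔP)(P̄/Q̄) = (-313/1.6)(21.60/501.5).

-8.43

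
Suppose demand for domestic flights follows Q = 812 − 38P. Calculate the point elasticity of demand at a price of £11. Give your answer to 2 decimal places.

-1.06

At P = 11, Q = 394.
dQ/dP = −38.
ε = (dQ/dP)(P/Q) = (-38)(11/394).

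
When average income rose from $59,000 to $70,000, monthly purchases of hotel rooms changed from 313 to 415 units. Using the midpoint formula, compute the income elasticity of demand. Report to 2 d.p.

1.64

ΔQ = 102, ΔI = 11000. Midpoints: Ī = 64,500, Q̄ = 364.0.
ε_I = (ΔQ/ΔI)(Ī/Q̄) = (102/11000)(64500/364.0).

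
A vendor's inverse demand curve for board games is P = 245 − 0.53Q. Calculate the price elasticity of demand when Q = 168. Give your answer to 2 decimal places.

At Q = 168, P = 245 − 0.53(168) = 155.96.
dP/dQ = −0.53, so dQ/dP = 1/(−0.53) = -1.887.
ε = (dQ/dP)(P/Q) = (-1.887)(155.96/168).

-1.75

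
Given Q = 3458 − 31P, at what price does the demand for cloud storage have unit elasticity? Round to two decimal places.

For linear demand Q = a − bP, ε = −bP/(a − bP). |ε| = 1 when bP = a − bP, i.e. P = a/(2b).
P = 3458/(2·31) = 3458/62 = 55.7742.

55.77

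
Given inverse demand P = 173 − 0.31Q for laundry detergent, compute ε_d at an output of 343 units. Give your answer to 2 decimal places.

At Q = 343, P = 173 − 0.31(343) = 66.67.
dP/dQ = −0.31, so dQ/dP = 1/(−0.31) = -3.226.
ε = (dQ/dP)(P/Q) = (-3.226)(66.67/343).

-0.63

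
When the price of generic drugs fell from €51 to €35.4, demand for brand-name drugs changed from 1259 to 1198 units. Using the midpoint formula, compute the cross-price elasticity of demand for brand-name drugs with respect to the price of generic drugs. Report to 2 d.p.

0.14

ΔQ_x = 1198 − 1259 = -61; ΔP_y = 35.4 − 51 = -15.6.
Midpoints: P̄_y = 43.20, Q̄_x = 1228.5.
ε_xy = (ΔQ_x/ΔP_y)(P̄_y/Q̄_x) = (-61/-15.6)(43.20/1228.5).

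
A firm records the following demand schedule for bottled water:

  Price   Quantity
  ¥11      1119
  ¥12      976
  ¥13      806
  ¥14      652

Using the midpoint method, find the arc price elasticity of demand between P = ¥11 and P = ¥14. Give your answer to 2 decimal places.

-2.20

At P = 11, Q = 1119; at P = 14, Q = 652.
ΔQ = -467, ΔP = 3. Midpoints: P̄ = 12.50, Q̄ = 885.5.
ε = (ΔQ/ΔP)(P̄/Q̄) = (-467/3)(12.50/885.5).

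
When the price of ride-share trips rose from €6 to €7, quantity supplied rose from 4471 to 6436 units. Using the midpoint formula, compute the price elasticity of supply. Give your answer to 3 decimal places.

2.342

ΔQ = 6436 − 4471 = 1965; ΔP = 7 − 6 = 1.
Midpoints: P̄ = 6.50, Q̄ = 5453.5.
ε_s = (ΔQ/ΔP)(P̄/Q̄) = (1965/1)(6.50/5453.5).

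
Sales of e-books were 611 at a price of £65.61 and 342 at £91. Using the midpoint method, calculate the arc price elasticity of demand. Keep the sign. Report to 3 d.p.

-1.741

ΔQ = 342 − 611 = -269; ΔP = 91 − 65.61 = 25.39.
Midpoints: P̄ = 78.31, Q̄ = 476.5.
ε = (ΔQ/ΔP)(P̄/Q̄) = (-269/25.39)(78.31/476.5).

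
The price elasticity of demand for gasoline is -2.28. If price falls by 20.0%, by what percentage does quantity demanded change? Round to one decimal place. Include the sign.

45.6%

%ΔQ ≈ ε × %ΔP = (-2.28)(-20.0%) = 45.60%.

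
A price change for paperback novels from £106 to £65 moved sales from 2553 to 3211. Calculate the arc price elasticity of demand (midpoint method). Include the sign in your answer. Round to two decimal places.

-0.48

ΔQ = 3211 − 2553 = 658; ΔP = 65 − 106 = -41.
Midpoints: P̄ = 85.50, Q̄ = 2882.0.
ε = (ΔQ/ΔP)(P̄/Q̄) = (658/-41)(85.50/2882.0).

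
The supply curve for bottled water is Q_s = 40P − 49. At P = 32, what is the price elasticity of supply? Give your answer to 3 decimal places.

1.040

At P = 32, Q_s = 1231.
dQ_s/dP = 40.
ε_s = (dQ_s/dP)(P/Q_s) = (40)(32/1231).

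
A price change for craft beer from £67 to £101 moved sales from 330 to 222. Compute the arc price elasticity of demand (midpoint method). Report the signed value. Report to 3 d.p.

ΔQ = 222 − 330 = -108; ΔP = 101 − 67 = 34.
Midpoints: P̄ = 84.00, Q̄ = 276.0.
ε = (ΔQ/ΔP)(P̄/Q̄) = (-108/34)(84.00/276.0).

-0.967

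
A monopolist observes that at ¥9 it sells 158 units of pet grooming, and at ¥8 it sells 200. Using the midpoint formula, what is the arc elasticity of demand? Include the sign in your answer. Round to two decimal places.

-1.99

ΔQ = 200 − 158 = 42; ΔP = 8 − 9 = -1.
Midpoints: P̄ = 8.50, Q̄ = 179.0.
ε = (ΔQ/ΔP)(P̄/Q̄) = (42/-1)(8.50/179.0).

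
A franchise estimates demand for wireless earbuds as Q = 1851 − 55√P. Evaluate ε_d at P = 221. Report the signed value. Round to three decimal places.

At P = 221, Q = 1033.366.
dQ/dP = −55/(2√P) = -1.850.
ε = (dQ/dP)(P/Q) = (-1.850)(221/1033.366).

-0.396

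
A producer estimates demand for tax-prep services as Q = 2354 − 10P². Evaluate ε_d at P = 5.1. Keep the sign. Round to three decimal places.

At P = 5.1, Q = 2093.900.
dQ/dP = −20P = -102.
ε = (dQ/dP)(P/Q) = (-102)(5.1/2093.900).

-0.248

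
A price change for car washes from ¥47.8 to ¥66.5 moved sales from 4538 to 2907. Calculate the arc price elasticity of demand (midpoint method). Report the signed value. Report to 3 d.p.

ΔQ = 2907 − 4538 = -1631; ΔP = 66.5 − 47.8 = 18.7.
Midpoints: P̄ = 57.15, Q̄ = 3722.5.
ε = (ΔQ/ΔP)(P̄/Q̄) = (-1631/18.7)(57.15/3722.5).

-1.339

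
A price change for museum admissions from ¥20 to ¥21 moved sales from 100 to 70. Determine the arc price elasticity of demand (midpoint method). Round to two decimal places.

-7.24

ΔQ = 70 − 100 = -30; ΔP = 21 − 20 = 1.
Midpoints: P̄ = 20.50, Q̄ = 85.0.
ε = (ΔQ/ΔP)(P̄/Q̄) = (-30/1)(20.50/85.0).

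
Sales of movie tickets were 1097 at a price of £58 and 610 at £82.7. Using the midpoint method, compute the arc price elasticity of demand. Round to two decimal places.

-1.63

ΔQ = 610 − 1097 = -487; ΔP = 82.7 − 58 = 24.7.
Midpoints: P̄ = 70.35, Q̄ = 853.5.
ε = (ΔQ/ΔP)(P̄/Q̄) = (-487/24.7)(70.35/853.5).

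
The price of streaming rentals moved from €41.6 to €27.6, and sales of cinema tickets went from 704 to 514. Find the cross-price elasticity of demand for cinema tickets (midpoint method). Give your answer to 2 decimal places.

ΔQ_x = 514 − 704 = -190; ΔP_y = 27.6 − 41.6 = -14.
Midpoints: P̄_y = 34.60, Q̄_x = 609.0.
ε_xy = (ΔQ_x/ΔP_y)(P̄_y/Q̄_x) = (-190/-14)(34.60/609.0).
ε_xy > 0, so the goods are substitutes.

0.77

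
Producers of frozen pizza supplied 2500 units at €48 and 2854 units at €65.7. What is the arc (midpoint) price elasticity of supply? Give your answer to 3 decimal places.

0.425

ΔQ = 2854 − 2500 = 354; ΔP = 65.7 − 48 = 17.7.
Midpoints: P̄ = 56.85, Q̄ = 2677.0.
ε_s = (ΔQ/ΔP)(P̄/Q̄) = (354/17.7)(56.85/2677.0).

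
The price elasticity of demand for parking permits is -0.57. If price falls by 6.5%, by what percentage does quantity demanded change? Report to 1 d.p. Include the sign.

3.7%

%ΔQ ≈ ε × %ΔP = (-0.57)(-6.5%) = 3.70%.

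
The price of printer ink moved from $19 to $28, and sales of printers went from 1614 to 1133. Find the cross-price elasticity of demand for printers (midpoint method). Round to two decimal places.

ΔQ_x = 1133 − 1614 = -481; ΔP_y = 28 − 19 = 9.
Midpoints: P̄_y = 23.50, Q̄_x = 1373.5.
ε_xy = (ΔQ_x/ΔP_y)(P̄_y/Q̄_x) = (-481/9)(23.50/1373.5).
ε_xy < 0, so the goods are complements.

-0.91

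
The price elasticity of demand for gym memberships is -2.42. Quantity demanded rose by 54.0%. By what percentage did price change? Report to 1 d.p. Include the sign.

-22.3%

%ΔP ≈ %ΔQ / ε = (54.0%)/(-2.42) = -22.31%.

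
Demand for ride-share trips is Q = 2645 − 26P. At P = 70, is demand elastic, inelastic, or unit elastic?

elastic

Q = 825, dQ/dP = -26.
ε = (dQ/dP)(P/Q) ≈ -2.206.
|ε| = 2.21 > 1.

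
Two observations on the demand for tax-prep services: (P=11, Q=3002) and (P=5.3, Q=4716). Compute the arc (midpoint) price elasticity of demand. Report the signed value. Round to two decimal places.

ΔQ = 4716 − 3002 = 1714; ΔP = 5.3 − 11 = -5.7.
Midpoints: P̄ = 8.15, Q̄ = 3859.0.
ε = (ΔQ/ΔP)(P̄/Q̄) = (1714/-5.7)(8.15/3859.0).

-0.64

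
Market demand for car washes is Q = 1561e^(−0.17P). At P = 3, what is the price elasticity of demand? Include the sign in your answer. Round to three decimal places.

At P = 3, Q = 937.374.
dQ/dP = −0.17·1561e^(−0.17P) = −0.17Q = -159.354.
ε = (dQ/dP)(P/Q) = (-159.354)(3/937.374).
|ε| < 1, so demand is inelastic at this price.

-0.510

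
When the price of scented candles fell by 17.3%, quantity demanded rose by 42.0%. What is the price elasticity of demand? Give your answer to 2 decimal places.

-2.43

ε = %ΔQ / %ΔP = (42.0)/(-17.3) = -2.428.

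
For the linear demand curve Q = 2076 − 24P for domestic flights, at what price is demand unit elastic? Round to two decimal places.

43.25

For linear demand Q = a − bP, ε = −bP/(a − bP). |ε| = 1 when bP = a − bP, i.e. P = a/(2b).
P = 2076/(2·24) = 2076/48 = 43.2500.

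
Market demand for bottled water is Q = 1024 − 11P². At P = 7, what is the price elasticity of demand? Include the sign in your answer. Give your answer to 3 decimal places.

-2.223

At P = 7, Q = 485.
dQ/dP = −22P = -154.
ε = (dQ/dP)(P/Q) = (-154)(7/485).
|ε| > 1, so demand is elastic at this price.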